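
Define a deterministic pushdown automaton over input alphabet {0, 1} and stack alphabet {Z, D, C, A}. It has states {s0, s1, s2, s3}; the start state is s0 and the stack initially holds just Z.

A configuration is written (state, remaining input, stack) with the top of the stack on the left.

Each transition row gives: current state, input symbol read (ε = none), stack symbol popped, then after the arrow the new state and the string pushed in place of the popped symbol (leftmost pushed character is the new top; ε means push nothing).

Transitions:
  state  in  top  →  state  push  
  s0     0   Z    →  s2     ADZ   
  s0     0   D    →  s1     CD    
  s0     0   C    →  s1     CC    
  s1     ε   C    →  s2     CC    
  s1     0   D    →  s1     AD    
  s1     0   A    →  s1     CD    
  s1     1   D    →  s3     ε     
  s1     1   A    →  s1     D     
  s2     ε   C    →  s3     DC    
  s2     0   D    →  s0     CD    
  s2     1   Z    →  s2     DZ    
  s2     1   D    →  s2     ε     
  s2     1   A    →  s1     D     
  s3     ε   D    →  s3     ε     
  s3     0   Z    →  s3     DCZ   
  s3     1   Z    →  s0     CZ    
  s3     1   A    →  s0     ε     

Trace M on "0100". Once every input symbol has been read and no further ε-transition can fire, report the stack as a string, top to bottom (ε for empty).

(s0, 0100, Z) ⊢ (s2, 100, ADZ) ⊢ (s1, 00, DDZ) ⊢ (s1, 0, ADDZ) ⊢ (s1, ε, CDDDZ) ⊢ (s2, ε, CCDDDZ) ⊢ (s3, ε, DCCDDDZ) ⊢ (s3, ε, CCDDDZ)
All input consumed in state s3 with stack CCDDDZ.

CCDDDZ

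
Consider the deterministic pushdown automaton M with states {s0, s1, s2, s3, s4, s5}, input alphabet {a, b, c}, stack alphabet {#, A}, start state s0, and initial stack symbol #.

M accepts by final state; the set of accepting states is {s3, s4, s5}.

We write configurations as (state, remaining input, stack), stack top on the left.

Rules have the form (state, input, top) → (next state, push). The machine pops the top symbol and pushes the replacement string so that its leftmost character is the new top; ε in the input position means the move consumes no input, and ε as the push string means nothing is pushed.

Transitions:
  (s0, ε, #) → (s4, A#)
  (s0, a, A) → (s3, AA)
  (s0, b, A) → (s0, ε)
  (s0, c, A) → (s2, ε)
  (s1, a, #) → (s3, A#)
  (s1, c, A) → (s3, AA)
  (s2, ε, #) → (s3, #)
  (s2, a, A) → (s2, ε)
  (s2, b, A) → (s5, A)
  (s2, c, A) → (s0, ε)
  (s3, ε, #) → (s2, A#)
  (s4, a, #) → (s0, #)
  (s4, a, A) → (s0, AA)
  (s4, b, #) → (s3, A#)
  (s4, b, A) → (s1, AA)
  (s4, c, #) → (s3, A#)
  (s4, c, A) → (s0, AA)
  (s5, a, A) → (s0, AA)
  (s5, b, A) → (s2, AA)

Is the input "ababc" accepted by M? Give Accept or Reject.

(s0, ababc, #)
  ε-move, top #: go to s4, push A# → (s4, ababc, A#)
  read a, top A: go to s0, push AA → (s0, babc, AA#)
  read b, top A: go to s0, push ε → (s0, abc, A#)
  read a, top A: go to s3, push AA → (s3, bc, AA#)
No transition applies at (s3, bc, AA#); input not fully consumed.

Reject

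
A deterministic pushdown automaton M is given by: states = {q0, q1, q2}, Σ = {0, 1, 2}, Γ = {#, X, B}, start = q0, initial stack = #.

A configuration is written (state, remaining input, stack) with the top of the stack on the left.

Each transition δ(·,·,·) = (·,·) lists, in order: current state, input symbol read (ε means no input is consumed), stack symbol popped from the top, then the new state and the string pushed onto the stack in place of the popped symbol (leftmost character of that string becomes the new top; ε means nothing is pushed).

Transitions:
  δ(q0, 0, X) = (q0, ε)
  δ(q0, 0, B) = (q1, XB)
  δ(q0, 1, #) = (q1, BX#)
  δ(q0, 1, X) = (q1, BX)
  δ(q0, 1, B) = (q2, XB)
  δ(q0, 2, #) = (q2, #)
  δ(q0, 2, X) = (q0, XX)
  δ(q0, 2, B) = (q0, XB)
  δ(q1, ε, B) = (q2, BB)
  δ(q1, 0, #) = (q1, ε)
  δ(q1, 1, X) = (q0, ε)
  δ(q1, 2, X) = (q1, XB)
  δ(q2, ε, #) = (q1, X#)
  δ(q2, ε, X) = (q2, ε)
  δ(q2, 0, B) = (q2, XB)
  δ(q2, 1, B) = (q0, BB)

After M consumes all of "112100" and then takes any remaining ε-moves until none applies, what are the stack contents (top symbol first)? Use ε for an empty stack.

BBXBBBX#

(q0, 112100, #) ⊢ (q1, 12100, BX#) ⊢ (q2, 12100, BBX#) ⊢ (q0, 2100, BBBX#) ⊢ (q0, 100, XBBBX#) ⊢ (q1, 00, BXBBBX#) ⊢ (q2, 00, BBXBBBX#) ⊢ (q2, 0, XBBXBBBX#) ⊢ (q2, 0, BBXBBBX#) ⊢ (q2, ε, XBBXBBBX#) ⊢ (q2, ε, BBXBBBX#)
All input consumed in state q2 with stack BBXBBBX#.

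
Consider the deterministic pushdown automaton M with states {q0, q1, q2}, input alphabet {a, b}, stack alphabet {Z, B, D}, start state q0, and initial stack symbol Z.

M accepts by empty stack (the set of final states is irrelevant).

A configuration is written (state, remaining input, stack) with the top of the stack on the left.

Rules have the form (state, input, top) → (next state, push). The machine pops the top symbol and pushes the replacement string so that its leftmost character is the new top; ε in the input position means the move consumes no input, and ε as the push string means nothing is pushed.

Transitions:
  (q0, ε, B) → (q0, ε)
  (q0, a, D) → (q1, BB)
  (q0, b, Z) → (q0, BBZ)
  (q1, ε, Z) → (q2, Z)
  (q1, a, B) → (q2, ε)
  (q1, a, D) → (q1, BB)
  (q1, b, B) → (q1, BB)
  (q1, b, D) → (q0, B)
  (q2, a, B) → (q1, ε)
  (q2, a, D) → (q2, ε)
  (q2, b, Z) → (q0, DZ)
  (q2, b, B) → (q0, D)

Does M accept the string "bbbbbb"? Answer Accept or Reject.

Reject

(q0, bbbbbb, Z)
  read b, top Z: go to q0, push BBZ → (q0, bbbbb, BBZ)
  ε-move, top B: go to q0, push ε → (q0, bbbbb, BZ)
  ε-move, top B: go to q0, push ε → (q0, bbbbb, Z)
  read b, top Z: go to q0, push BBZ → (q0, bbbb, BBZ)
  ε-move, top B: go to q0, push ε → (q0, bbbb, BZ)
  ε-move, top B: go to q0, push ε → (q0, bbbb, Z)
  read b, top Z: go to q0, push BBZ → (q0, bbb, BBZ)
  ε-move, top B: go to q0, push ε → (q0, bbb, BZ)
  ε-move, top B: go to q0, push ε → (q0, bbb, Z)
  read b, top Z: go to q0, push BBZ → (q0, bb, BBZ)
  ε-move, top B: go to q0, push ε → (q0, bb, BZ)
  ε-move, top B: go to q0, push ε → (q0, bb, Z)
  read b, top Z: go to q0, push BBZ → (q0, b, BBZ)
  ε-move, top B: go to q0, push ε → (q0, b, BZ)
  ε-move, top B: go to q0, push ε → (q0, b, Z)
  read b, top Z: go to q0, push BBZ → (q0, ε, BBZ)
  ε-move, top B: go to q0, push ε → (q0, ε, BZ)
  ε-move, top B: go to q0, push ε → (q0, ε, Z)
All input consumed; stack is Z, not empty, and no further ε-move applies.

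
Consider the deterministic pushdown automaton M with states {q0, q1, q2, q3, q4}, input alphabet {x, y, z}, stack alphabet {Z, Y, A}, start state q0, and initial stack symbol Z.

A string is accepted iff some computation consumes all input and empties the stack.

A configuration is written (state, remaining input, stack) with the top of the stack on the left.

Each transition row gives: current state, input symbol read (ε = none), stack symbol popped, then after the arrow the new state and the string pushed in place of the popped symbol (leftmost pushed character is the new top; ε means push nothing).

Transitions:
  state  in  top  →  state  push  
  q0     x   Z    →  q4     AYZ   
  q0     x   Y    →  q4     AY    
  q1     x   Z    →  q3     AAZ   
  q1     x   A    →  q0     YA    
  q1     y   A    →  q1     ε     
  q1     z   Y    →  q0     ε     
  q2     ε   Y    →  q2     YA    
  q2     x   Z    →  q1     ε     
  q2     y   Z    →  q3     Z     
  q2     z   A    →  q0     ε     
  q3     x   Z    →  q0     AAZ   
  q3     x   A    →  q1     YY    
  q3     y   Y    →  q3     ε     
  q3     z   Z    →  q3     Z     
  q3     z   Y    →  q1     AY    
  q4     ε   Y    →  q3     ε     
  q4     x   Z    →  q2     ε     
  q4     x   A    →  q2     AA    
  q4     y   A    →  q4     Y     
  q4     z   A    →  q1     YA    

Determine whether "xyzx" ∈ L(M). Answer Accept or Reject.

Reject

(q0, xyzx, Z) ⊢ (q4, yzx, AYZ) ⊢ (q4, zx, YYZ) ⊢ (q3, zx, YZ) ⊢ (q1, x, AYZ) ⊢ (q0, ε, YAYZ)
All input consumed; stack is YAYZ, not empty, and no further ε-move applies.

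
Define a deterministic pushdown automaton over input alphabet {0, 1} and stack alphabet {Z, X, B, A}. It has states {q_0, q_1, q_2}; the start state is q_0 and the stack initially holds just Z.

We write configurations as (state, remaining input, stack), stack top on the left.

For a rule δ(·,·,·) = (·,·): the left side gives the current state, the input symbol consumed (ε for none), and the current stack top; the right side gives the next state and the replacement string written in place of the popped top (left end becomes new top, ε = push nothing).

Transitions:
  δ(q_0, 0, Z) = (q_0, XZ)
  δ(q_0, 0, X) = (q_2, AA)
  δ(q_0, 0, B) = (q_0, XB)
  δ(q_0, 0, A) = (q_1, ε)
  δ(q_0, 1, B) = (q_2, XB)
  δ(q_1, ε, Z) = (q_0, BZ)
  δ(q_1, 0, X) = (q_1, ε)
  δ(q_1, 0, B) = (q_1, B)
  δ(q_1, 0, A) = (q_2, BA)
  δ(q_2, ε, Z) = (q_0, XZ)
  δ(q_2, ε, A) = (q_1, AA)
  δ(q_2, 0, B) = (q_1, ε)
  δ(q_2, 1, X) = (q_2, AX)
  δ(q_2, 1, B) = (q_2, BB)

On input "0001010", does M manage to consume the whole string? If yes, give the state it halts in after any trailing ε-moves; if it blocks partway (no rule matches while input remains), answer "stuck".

stuck

(q_0, 0001010, Z)
  read 0, top Z: go to q_0, push XZ → (q_0, 001010, XZ)
  read 0, top X: go to q_2, push AA → (q_2, 01010, AAZ)
  ε-move, top A: go to q_1, push AA → (q_1, 01010, AAAZ)
  read 0, top A: go to q_2, push BA → (q_2, 1010, BAAAZ)
  read 1, top B: go to q_2, push BB → (q_2, 010, BBAAAZ)
  read 0, top B: go to q_1, push ε → (q_1, 10, BAAAZ)
No transition for (q_1, 1, top B); M blocks with input 10 remaining.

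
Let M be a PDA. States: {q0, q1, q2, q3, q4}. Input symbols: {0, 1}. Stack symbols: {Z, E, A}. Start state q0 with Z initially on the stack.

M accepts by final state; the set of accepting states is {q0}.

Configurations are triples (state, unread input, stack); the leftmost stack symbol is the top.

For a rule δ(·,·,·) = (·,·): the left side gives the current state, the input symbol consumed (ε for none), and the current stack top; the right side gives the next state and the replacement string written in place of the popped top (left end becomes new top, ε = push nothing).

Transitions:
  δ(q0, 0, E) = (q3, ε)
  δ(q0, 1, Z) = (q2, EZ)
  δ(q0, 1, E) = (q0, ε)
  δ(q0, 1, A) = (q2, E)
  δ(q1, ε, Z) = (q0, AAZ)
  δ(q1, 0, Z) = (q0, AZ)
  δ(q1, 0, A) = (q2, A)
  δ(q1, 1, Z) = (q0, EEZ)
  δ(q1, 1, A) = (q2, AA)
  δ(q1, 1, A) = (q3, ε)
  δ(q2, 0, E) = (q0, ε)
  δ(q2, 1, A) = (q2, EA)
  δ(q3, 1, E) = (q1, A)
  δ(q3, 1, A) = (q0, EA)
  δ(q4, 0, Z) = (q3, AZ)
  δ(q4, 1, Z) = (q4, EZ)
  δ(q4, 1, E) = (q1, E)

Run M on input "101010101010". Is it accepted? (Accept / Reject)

Accept

One accepting computation: (q0, 101010101010, Z) ⊢ (q2, 01010101010, EZ) ⊢ (q0, 1010101010, Z) ⊢ (q2, 010101010, EZ) ⊢ (q0, 10101010, Z) ⊢ (q2, 0101010, EZ) ⊢ (q0, 101010, Z) ⊢ (q2, 01010, EZ) ⊢ (q0, 1010, Z) ⊢ (q2, 010, EZ) ⊢ (q0, 10, Z) ⊢ (q2, 0, EZ) ⊢ (q0, ε, Z)
All input consumed and state q0 ∈ F.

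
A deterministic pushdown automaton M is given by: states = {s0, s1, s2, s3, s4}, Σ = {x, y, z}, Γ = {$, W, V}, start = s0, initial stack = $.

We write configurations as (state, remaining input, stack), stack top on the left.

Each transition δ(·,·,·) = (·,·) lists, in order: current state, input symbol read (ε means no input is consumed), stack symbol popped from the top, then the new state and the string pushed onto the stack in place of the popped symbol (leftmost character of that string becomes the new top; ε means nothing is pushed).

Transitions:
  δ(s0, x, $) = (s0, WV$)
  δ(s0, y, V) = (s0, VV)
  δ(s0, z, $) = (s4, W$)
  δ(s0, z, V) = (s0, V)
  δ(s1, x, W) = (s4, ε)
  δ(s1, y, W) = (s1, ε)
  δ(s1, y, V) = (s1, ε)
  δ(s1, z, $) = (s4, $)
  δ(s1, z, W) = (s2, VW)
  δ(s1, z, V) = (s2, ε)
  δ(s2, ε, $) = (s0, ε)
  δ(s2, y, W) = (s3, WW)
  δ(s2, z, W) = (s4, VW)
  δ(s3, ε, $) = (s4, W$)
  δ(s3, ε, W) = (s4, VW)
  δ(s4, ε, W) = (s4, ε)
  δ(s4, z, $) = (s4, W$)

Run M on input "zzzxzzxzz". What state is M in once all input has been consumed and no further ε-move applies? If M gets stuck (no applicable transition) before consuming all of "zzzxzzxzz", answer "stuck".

stuck

(s0, zzzxzzxzz, $)
  read z, top $: go to s4, push W$ → (s4, zzxzzxzz, W$)
  ε-move, top W: go to s4, push ε → (s4, zzxzzxzz, $)
  read z, top $: go to s4, push W$ → (s4, zxzzxzz, W$)
  ε-move, top W: go to s4, push ε → (s4, zxzzxzz, $)
  read z, top $: go to s4, push W$ → (s4, xzzxzz, W$)
  ε-move, top W: go to s4, push ε → (s4, xzzxzz, $)
No transition for (s4, x, top $); M blocks with input xzzxzz remaining.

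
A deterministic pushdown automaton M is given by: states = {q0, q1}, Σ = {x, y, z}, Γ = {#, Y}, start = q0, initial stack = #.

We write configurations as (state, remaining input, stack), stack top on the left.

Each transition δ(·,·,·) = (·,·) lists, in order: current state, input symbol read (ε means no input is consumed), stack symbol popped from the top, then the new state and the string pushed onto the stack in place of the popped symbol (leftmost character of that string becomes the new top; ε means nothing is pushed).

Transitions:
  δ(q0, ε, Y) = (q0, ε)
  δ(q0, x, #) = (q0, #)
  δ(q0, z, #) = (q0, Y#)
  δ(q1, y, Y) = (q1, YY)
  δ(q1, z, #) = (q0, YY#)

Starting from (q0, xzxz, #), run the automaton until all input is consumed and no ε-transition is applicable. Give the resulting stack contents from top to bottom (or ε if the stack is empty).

(q0, xzxz, #)
  read x, top #: go to q0, push # → (q0, zxz, #)
  read z, top #: go to q0, push Y# → (q0, xz, Y#)
  ε-move, top Y: go to q0, push ε → (q0, xz, #)
  read x, top #: go to q0, push # → (q0, z, #)
  read z, top #: go to q0, push Y# → (q0, ε, Y#)
  ε-move, top Y: go to q0, push ε → (q0, ε, #)
All input consumed in state q0 with stack #.

#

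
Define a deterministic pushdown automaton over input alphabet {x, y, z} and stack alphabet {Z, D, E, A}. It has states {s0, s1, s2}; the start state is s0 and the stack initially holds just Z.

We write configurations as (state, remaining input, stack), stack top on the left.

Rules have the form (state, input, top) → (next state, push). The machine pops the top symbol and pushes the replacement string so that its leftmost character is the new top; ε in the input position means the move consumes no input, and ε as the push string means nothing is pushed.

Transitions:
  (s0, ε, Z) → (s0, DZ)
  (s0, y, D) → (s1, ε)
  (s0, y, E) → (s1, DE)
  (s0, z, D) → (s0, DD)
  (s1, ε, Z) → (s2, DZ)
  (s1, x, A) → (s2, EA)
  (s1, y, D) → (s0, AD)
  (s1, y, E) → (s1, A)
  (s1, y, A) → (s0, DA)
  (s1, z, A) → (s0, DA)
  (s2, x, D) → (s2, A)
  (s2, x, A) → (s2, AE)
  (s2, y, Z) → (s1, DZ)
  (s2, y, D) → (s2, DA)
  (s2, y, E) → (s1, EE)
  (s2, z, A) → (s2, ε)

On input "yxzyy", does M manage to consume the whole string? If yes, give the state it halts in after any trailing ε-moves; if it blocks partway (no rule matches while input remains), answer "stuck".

(s0, yxzyy, Z)
  ε-move, top Z: go to s0, push DZ → (s0, yxzyy, DZ)
  read y, top D: go to s1, push ε → (s1, xzyy, Z)
  ε-move, top Z: go to s2, push DZ → (s2, xzyy, DZ)
  read x, top D: go to s2, push A → (s2, zyy, AZ)
  read z, top A: go to s2, push ε → (s2, yy, Z)
  read y, top Z: go to s1, push DZ → (s1, y, DZ)
  read y, top D: go to s0, push AD → (s0, ε, ADZ)
All input consumed; M is in state s0.

s0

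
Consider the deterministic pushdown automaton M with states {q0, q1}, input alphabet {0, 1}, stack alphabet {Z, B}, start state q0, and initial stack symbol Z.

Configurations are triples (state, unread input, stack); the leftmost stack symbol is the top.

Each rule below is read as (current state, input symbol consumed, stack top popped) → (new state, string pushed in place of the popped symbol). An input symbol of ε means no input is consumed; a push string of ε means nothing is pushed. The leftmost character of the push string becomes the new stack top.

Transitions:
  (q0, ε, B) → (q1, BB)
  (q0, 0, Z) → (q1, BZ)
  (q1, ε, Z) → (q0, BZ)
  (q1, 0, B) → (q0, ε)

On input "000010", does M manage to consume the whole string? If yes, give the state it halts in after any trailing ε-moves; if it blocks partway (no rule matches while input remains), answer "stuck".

(q0, 000010, Z)
  read 0, top Z: go to q1, push BZ → (q1, 00010, BZ)
  read 0, top B: go to q0, push ε → (q0, 0010, Z)
  read 0, top Z: go to q1, push BZ → (q1, 010, BZ)
  read 0, top B: go to q0, push ε → (q0, 10, Z)
No transition for (q0, 1, top Z); M blocks with input 10 remaining.

stuck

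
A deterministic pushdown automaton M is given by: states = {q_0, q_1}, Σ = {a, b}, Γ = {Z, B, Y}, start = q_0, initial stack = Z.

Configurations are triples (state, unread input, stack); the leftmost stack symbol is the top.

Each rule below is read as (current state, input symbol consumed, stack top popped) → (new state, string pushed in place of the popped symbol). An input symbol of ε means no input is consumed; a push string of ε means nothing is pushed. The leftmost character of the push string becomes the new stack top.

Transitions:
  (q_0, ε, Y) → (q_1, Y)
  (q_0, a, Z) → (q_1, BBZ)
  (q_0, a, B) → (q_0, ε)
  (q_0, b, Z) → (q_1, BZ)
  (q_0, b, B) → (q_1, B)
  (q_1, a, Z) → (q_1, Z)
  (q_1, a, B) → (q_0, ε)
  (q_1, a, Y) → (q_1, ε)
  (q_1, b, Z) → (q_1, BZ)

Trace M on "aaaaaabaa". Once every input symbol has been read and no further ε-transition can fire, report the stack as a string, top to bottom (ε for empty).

BBZ

(q_0, aaaaaabaa, Z) ⊢ (q_1, aaaaabaa, BBZ) ⊢ (q_0, aaaabaa, BZ) ⊢ (q_0, aaabaa, Z) ⊢ (q_1, aabaa, BBZ) ⊢ (q_0, abaa, BZ) ⊢ (q_0, baa, Z) ⊢ (q_1, aa, BZ) ⊢ (q_0, a, Z) ⊢ (q_1, ε, BBZ)
All input consumed in state q_1 with stack BBZ.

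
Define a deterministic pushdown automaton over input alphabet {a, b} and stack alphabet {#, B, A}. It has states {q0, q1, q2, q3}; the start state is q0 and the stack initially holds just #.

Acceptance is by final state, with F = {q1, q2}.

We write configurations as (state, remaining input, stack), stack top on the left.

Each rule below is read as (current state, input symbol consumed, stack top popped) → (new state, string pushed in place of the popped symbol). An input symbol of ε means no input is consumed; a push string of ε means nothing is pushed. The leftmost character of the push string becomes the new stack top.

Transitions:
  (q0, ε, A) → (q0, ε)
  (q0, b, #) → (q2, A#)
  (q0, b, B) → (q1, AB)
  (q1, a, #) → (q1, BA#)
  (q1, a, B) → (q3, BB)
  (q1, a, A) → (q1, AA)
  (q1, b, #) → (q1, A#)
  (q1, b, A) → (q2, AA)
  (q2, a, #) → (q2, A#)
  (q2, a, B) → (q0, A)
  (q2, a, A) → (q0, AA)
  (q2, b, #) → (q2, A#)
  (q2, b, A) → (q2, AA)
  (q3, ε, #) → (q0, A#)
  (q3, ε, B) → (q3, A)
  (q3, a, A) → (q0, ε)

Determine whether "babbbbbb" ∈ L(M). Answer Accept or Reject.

Accept

(q0, babbbbbb, #) ⊢ (q2, abbbbbb, A#) ⊢ (q0, bbbbbb, AA#) ⊢ (q0, bbbbbb, A#) ⊢ (q0, bbbbbb, #) ⊢ (q2, bbbbb, A#) ⊢ (q2, bbbb, AA#) ⊢ (q2, bbb, AAA#) ⊢ (q2, bb, AAAA#) ⊢ (q2, b, AAAAA#) ⊢ (q2, ε, AAAAAA#)
All input consumed; state q2 ∈ F.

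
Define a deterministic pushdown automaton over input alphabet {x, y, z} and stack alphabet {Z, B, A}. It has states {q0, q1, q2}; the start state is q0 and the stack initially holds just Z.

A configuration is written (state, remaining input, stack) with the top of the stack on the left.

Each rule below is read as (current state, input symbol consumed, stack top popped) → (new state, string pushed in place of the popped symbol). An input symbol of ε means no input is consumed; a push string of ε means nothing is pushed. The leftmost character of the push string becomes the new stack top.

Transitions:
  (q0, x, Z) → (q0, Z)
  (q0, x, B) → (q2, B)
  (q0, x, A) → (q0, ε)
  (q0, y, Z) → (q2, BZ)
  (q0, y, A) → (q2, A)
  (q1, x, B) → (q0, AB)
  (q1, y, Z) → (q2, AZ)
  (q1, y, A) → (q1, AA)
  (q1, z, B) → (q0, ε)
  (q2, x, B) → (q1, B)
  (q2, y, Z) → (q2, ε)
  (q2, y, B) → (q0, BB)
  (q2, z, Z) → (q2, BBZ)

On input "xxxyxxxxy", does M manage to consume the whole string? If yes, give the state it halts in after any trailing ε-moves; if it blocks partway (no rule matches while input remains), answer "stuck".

q0

(q0, xxxyxxxxy, Z)
  read x, top Z: go to q0, push Z → (q0, xxyxxxxy, Z)
  read x, top Z: go to q0, push Z → (q0, xyxxxxy, Z)
  read x, top Z: go to q0, push Z → (q0, yxxxxy, Z)
  read y, top Z: go to q2, push BZ → (q2, xxxxy, BZ)
  read x, top B: go to q1, push B → (q1, xxxy, BZ)
  read x, top B: go to q0, push AB → (q0, xxy, ABZ)
  read x, top A: go to q0, push ε → (q0, xy, BZ)
  read x, top B: go to q2, push B → (q2, y, BZ)
  read y, top B: go to q0, push BB → (q0, ε, BBZ)
All input consumed; M is in state q0.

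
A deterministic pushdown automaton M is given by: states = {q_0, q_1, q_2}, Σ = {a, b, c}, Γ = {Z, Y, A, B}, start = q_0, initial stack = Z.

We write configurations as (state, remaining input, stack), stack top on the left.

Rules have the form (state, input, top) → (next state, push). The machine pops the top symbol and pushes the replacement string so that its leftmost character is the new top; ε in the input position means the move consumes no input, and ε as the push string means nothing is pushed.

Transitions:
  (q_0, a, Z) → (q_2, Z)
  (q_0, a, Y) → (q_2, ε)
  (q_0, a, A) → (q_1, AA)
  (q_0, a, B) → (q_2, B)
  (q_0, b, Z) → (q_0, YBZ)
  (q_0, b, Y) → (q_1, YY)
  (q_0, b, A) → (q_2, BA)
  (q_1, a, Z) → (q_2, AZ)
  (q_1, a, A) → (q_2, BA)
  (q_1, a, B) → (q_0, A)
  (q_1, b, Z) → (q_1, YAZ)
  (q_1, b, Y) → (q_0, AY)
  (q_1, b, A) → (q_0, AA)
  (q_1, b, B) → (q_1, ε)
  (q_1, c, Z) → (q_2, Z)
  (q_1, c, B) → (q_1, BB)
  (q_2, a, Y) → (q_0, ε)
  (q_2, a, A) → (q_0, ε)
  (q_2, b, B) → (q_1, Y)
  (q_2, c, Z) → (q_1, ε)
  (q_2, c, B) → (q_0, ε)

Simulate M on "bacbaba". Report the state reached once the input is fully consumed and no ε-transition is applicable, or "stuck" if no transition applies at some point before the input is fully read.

(q_0, bacbaba, Z)
  read b, top Z: go to q_0, push YBZ → (q_0, acbaba, YBZ)
  read a, top Y: go to q_2, push ε → (q_2, cbaba, BZ)
  read c, top B: go to q_0, push ε → (q_0, baba, Z)
  read b, top Z: go to q_0, push YBZ → (q_0, aba, YBZ)
  read a, top Y: go to q_2, push ε → (q_2, ba, BZ)
  read b, top B: go to q_1, push Y → (q_1, a, YZ)
No transition for (q_1, a, top Y); M blocks with input a remaining.

stuck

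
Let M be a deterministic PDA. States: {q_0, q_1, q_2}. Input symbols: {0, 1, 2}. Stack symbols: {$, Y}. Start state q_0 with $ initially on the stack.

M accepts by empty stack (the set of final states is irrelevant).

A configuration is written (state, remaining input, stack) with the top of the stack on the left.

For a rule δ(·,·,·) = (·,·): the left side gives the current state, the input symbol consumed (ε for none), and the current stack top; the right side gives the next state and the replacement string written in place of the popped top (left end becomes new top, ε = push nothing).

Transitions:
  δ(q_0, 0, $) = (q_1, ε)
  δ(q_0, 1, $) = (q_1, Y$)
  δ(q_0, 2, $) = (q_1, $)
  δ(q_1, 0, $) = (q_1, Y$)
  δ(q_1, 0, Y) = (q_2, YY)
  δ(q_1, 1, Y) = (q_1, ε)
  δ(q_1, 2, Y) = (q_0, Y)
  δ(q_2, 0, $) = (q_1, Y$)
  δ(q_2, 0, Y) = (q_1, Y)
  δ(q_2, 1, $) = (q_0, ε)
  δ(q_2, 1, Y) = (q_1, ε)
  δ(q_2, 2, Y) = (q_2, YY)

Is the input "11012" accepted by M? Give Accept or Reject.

Reject

(q_0, 11012, $) ⊢ (q_1, 1012, Y$) ⊢ (q_1, 012, $) ⊢ (q_1, 12, Y$) ⊢ (q_1, 2, $)
No transition applies at (q_1, 2, $); input not fully consumed.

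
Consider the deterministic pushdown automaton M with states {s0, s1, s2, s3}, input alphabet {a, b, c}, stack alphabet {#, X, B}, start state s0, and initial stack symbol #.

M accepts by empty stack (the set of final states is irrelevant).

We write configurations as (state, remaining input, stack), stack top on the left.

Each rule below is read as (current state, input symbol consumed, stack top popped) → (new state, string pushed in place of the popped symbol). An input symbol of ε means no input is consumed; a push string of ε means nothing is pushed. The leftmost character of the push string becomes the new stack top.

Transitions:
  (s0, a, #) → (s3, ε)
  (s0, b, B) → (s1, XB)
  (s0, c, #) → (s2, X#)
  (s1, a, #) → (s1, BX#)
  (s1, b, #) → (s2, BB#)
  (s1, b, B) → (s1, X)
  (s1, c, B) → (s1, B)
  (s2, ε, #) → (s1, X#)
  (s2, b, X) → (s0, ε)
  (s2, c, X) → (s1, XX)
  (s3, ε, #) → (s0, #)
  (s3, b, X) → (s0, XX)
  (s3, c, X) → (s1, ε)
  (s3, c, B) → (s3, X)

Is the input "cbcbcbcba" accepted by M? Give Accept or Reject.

Accept

(s0, cbcbcbcba, #) ⊢ (s2, bcbcbcba, X#) ⊢ (s0, cbcbcba, #) ⊢ (s2, bcbcba, X#) ⊢ (s0, cbcba, #) ⊢ (s2, bcba, X#) ⊢ (s0, cba, #) ⊢ (s2, ba, X#) ⊢ (s0, a, #) ⊢ (s3, ε, ε)
All input consumed and the stack is empty.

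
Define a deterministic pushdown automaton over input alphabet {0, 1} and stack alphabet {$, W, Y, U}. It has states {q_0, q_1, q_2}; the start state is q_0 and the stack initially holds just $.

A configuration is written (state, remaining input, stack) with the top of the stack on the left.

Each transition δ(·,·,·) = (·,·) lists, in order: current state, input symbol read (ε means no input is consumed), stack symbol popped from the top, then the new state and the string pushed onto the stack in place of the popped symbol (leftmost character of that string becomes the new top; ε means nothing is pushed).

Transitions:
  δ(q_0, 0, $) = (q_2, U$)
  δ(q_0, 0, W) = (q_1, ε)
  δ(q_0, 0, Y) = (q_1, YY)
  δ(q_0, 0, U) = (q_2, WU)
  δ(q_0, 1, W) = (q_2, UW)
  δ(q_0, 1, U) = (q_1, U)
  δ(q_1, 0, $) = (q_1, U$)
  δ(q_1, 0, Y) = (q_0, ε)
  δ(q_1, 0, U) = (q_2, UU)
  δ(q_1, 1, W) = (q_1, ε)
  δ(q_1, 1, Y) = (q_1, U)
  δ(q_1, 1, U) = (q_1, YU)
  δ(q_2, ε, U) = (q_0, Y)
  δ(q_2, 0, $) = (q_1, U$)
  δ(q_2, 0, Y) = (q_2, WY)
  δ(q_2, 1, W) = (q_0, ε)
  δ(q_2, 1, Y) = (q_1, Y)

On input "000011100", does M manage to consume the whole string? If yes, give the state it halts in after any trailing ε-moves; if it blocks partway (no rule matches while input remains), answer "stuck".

q_1

(q_0, 000011100, $)
  read 0, top $: go to q_2, push U$ → (q_2, 00011100, U$)
  ε-move, top U: go to q_0, push Y → (q_0, 00011100, Y$)
  read 0, top Y: go to q_1, push YY → (q_1, 0011100, YY$)
  read 0, top Y: go to q_0, push ε → (q_0, 011100, Y$)
  read 0, top Y: go to q_1, push YY → (q_1, 11100, YY$)
  read 1, top Y: go to q_1, push U → (q_1, 1100, UY$)
  read 1, top U: go to q_1, push YU → (q_1, 100, YUY$)
  read 1, top Y: go to q_1, push U → (q_1, 00, UUY$)
  read 0, top U: go to q_2, push UU → (q_2, 0, UUUY$)
  ε-move, top U: go to q_0, push Y → (q_0, 0, YUUY$)
  read 0, top Y: go to q_1, push YY → (q_1, ε, YYUUY$)
All input consumed; M is in state q_1.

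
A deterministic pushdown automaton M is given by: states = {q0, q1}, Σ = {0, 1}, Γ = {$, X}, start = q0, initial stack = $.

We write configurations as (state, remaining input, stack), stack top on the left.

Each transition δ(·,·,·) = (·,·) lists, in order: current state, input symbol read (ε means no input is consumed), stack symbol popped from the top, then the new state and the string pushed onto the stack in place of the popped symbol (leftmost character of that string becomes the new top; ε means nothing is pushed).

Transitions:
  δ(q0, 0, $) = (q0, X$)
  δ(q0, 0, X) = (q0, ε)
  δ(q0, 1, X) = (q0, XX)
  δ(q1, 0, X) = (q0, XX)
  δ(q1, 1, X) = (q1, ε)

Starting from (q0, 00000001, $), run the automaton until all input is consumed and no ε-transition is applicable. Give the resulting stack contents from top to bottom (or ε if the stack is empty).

XX$

(q0, 00000001, $)
  read 0, top $: go to q0, push X$ → (q0, 0000001, X$)
  read 0, top X: go to q0, push ε → (q0, 000001, $)
  read 0, top $: go to q0, push X$ → (q0, 00001, X$)
  read 0, top X: go to q0, push ε → (q0, 0001, $)
  read 0, top $: go to q0, push X$ → (q0, 001, X$)
  read 0, top X: go to q0, push ε → (q0, 01, $)
  read 0, top $: go to q0, push X$ → (q0, 1, X$)
  read 1, top X: go to q0, push XX → (q0, ε, XX$)
All input consumed in state q0 with stack XX$.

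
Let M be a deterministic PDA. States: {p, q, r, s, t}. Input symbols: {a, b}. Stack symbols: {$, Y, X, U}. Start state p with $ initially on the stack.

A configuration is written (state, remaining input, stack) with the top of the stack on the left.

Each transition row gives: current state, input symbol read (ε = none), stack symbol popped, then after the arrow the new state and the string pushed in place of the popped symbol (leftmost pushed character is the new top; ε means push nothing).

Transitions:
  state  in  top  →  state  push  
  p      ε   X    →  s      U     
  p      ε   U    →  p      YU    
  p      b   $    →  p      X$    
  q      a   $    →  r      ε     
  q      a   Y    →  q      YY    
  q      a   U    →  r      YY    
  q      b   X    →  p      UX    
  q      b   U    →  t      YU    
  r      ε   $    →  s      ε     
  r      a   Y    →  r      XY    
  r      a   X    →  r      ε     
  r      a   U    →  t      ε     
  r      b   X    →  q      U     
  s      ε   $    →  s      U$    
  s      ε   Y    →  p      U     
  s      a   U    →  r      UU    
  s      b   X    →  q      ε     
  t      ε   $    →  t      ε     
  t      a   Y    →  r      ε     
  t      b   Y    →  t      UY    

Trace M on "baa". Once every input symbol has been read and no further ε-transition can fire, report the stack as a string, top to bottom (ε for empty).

(p, baa, $) ⊢ (p, aa, X$) ⊢ (s, aa, U$) ⊢ (r, a, UU$) ⊢ (t, ε, U$)
All input consumed in state t with stack U$.

U$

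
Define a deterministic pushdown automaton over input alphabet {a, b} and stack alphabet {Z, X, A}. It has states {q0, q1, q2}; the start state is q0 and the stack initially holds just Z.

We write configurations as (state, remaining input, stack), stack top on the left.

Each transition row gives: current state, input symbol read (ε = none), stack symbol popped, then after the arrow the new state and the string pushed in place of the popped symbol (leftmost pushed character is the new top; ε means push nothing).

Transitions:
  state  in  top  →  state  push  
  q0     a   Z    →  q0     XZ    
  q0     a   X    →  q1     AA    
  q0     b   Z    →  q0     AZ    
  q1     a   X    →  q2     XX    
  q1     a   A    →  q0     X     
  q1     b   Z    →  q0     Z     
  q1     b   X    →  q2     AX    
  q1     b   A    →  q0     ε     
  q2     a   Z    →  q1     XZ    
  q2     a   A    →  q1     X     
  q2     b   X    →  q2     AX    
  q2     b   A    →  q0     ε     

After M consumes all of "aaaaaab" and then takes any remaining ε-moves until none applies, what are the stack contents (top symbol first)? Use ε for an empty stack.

(q0, aaaaaab, Z) ⊢ (q0, aaaaab, XZ) ⊢ (q1, aaaab, AAZ) ⊢ (q0, aaab, XAZ) ⊢ (q1, aab, AAAZ) ⊢ (q0, ab, XAAZ) ⊢ (q1, b, AAAAZ) ⊢ (q0, ε, AAAZ)
All input consumed in state q0 with stack AAAZ.

AAAZ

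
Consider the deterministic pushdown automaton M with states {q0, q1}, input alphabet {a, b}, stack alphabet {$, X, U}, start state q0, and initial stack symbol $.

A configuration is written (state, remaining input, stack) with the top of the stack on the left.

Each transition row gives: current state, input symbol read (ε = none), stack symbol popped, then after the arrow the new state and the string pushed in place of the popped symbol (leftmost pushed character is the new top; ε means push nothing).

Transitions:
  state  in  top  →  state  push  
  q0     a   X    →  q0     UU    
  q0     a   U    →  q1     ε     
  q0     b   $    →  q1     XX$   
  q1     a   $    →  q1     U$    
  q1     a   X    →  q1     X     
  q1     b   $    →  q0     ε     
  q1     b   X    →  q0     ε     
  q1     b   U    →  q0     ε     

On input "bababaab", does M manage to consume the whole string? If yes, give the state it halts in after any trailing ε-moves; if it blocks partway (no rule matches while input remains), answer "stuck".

(q0, bababaab, $) ⊢ (q1, ababaab, XX$) ⊢ (q1, babaab, XX$) ⊢ (q0, abaab, X$) ⊢ (q0, baab, UU$)
No transition for (q0, b, top U); M blocks with input baab remaining.

stuck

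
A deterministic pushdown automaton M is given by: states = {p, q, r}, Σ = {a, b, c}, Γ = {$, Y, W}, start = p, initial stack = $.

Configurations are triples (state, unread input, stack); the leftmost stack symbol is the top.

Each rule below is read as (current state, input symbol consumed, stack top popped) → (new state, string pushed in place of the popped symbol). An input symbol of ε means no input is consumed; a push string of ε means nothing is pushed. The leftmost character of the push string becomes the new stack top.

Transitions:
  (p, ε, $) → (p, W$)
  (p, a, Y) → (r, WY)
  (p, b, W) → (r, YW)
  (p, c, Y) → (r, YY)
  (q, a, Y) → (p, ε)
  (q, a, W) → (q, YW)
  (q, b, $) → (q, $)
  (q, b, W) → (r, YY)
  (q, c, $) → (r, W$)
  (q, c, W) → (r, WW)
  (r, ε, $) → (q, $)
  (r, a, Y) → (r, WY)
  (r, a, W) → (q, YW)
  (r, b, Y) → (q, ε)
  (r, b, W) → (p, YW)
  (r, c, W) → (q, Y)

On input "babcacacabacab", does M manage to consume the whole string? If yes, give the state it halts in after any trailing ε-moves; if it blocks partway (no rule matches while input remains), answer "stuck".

(p, babcacacabacab, $)
  ε-move, top $: go to p, push W$ → (p, babcacacabacab, W$)
  read b, top W: go to r, push YW → (r, abcacacabacab, YW$)
  read a, top Y: go to r, push WY → (r, bcacacabacab, WYW$)
  read b, top W: go to p, push YW → (p, cacacabacab, YWYW$)
  read c, top Y: go to r, push YY → (r, acacabacab, YYWYW$)
  read a, top Y: go to r, push WY → (r, cacabacab, WYYWYW$)
  read c, top W: go to q, push Y → (q, acabacab, YYYWYW$)
  read a, top Y: go to p, push ε → (p, cabacab, YYWYW$)
  read c, top Y: go to r, push YY → (r, abacab, YYYWYW$)
  read a, top Y: go to r, push WY → (r, bacab, WYYYWYW$)
  read b, top W: go to p, push YW → (p, acab, YWYYYWYW$)
  read a, top Y: go to r, push WY → (r, cab, WYWYYYWYW$)
  read c, top W: go to q, push Y → (q, ab, YYWYYYWYW$)
  read a, top Y: go to p, push ε → (p, b, YWYYYWYW$)
No transition for (p, b, top Y); M blocks with input b remaining.

stuck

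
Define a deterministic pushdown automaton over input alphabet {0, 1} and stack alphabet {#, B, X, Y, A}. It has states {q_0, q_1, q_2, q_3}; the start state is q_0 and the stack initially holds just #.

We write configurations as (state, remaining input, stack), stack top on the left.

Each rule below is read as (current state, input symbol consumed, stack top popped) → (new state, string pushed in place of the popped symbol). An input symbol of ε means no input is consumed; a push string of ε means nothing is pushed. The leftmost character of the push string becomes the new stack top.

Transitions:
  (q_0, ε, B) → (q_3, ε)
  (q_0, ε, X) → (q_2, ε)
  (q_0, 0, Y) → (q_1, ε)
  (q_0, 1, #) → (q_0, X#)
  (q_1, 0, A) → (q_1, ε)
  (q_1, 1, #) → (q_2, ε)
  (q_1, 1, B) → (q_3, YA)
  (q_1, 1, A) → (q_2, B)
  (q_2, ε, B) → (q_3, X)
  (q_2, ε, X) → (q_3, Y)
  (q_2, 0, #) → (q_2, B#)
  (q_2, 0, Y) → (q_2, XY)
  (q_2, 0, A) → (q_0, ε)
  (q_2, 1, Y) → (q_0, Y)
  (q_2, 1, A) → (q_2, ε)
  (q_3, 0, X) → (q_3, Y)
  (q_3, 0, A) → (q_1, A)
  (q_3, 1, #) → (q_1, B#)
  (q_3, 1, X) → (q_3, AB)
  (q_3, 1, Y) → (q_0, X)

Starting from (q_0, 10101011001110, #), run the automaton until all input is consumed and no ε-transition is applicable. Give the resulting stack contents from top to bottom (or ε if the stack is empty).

(q_0, 10101011001110, #) ⊢ (q_0, 0101011001110, X#) ⊢ (q_2, 0101011001110, #) ⊢ (q_2, 101011001110, B#) ⊢ (q_3, 101011001110, X#) ⊢ (q_3, 01011001110, AB#) ⊢ (q_1, 1011001110, AB#) ⊢ (q_2, 011001110, BB#) ⊢ (q_3, 011001110, XB#) ⊢ (q_3, 11001110, YB#) ⊢ (q_0, 1001110, XB#) ⊢ (q_2, 1001110, B#) ⊢ (q_3, 1001110, X#) ⊢ (q_3, 001110, AB#) ⊢ (q_1, 01110, AB#) ⊢ (q_1, 1110, B#) ⊢ (q_3, 110, YA#) ⊢ (q_0, 10, XA#) ⊢ (q_2, 10, A#) ⊢ (q_2, 0, #) ⊢ (q_2, ε, B#) ⊢ (q_3, ε, X#)
All input consumed in state q_3 with stack X#.

X#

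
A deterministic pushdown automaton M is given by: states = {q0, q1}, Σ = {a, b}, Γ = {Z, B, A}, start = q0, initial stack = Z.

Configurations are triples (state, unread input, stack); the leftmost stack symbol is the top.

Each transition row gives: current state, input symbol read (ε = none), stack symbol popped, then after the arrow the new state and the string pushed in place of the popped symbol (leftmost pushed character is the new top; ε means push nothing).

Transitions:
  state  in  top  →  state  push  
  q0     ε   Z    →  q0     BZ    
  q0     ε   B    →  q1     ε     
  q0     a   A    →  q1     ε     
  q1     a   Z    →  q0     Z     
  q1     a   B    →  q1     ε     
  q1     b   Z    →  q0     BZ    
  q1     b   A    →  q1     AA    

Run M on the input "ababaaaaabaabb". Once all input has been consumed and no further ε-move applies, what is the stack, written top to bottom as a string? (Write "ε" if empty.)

Z

(q0, ababaaaaabaabb, Z)
  ε-move, top Z: go to q0, push BZ → (q0, ababaaaaabaabb, BZ)
  ε-move, top B: go to q1, push ε → (q1, ababaaaaabaabb, Z)
  read a, top Z: go to q0, push Z → (q0, babaaaaabaabb, Z)
  ε-move, top Z: go to q0, push BZ → (q0, babaaaaabaabb, BZ)
  ε-move, top B: go to q1, push ε → (q1, babaaaaabaabb, Z)
  read b, top Z: go to q0, push BZ → (q0, abaaaaabaabb, BZ)
  ε-move, top B: go to q1, push ε → (q1, abaaaaabaabb, Z)
  read a, top Z: go to q0, push Z → (q0, baaaaabaabb, Z)
  ε-move, top Z: go to q0, push BZ → (q0, baaaaabaabb, BZ)
  ε-move, top B: go to q1, push ε → (q1, baaaaabaabb, Z)
  read b, top Z: go to q0, push BZ → (q0, aaaaabaabb, BZ)
  ε-move, top B: go to q1, push ε → (q1, aaaaabaabb, Z)
  read a, top Z: go to q0, push Z → (q0, aaaabaabb, Z)
  ε-move, top Z: go to q0, push BZ → (q0, aaaabaabb, BZ)
  ε-move, top B: go to q1, push ε → (q1, aaaabaabb, Z)
  read a, top Z: go to q0, push Z → (q0, aaabaabb, Z)
  ε-move, top Z: go to q0, push BZ → (q0, aaabaabb, BZ)
  ε-move, top B: go to q1, push ε → (q1, aaabaabb, Z)
  read a, top Z: go to q0, push Z → (q0, aabaabb, Z)
  ε-move, top Z: go to q0, push BZ → (q0, aabaabb, BZ)
  ε-move, top B: go to q1, push ε → (q1, aabaabb, Z)
  read a, top Z: go to q0, push Z → (q0, abaabb, Z)
  ε-move, top Z: go to q0, push BZ → (q0, abaabb, BZ)
  ε-move, top B: go to q1, push ε → (q1, abaabb, Z)
  read a, top Z: go to q0, push Z → (q0, baabb, Z)
  ε-move, top Z: go to q0, push BZ → (q0, baabb, BZ)
  ε-move, top B: go to q1, push ε → (q1, baabb, Z)
  read b, top Z: go to q0, push BZ → (q0, aabb, BZ)
  ε-move, top B: go to q1, push ε → (q1, aabb, Z)
  read a, top Z: go to q0, push Z → (q0, abb, Z)
  ε-move, top Z: go to q0, push BZ → (q0, abb, BZ)
  ε-move, top B: go to q1, push ε → (q1, abb, Z)
  read a, top Z: go to q0, push Z → (q0, bb, Z)
  ε-move, top Z: go to q0, push BZ → (q0, bb, BZ)
  ε-move, top B: go to q1, push ε → (q1, bb, Z)
  read b, top Z: go to q0, push BZ → (q0, b, BZ)
  ε-move, top B: go to q1, push ε → (q1, b, Z)
  read b, top Z: go to q0, push BZ → (q0, ε, BZ)
  ε-move, top B: go to q1, push ε → (q1, ε, Z)
All input consumed in state q1 with stack Z.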